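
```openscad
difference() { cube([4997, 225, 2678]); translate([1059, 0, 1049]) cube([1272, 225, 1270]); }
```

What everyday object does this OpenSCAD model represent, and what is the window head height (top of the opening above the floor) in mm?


A wall with a window opening. The window head height is 2319 mm.

A wall with a rectangular opening subtracted — a window. Sill at z = 1049, opening 1270 mm tall, so the head is at 1049 + 1270 = 2319 mm.


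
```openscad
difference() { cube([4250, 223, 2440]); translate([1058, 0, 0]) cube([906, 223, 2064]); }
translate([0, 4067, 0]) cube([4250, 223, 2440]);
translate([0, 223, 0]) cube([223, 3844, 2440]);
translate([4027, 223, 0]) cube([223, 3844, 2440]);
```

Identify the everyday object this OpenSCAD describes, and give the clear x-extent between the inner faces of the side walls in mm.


A single room. The interior width is 3804 mm.

Four walls enclosing a rectangle with a door in the front wall — a room. Outside width 4250 minus two 223 mm walls gives 3804 mm.


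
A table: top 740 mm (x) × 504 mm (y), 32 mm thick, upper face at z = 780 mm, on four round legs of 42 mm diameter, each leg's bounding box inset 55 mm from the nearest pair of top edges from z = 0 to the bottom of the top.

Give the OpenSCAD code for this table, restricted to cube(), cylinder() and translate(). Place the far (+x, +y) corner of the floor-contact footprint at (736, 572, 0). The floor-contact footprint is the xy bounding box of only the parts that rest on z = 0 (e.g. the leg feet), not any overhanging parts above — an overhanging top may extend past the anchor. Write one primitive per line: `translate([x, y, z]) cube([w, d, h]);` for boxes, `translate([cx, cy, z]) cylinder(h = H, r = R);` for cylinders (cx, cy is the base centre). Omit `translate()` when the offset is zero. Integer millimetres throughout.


translate([51, 123, 748]) cube([740, 504, 32]);
translate([127, 199, 0]) cylinder(h = 748, r = 21);
translate([715, 199, 0]) cylinder(h = 748, r = 21);
translate([127, 551, 0]) cylinder(h = 748, r = 21);
translate([715, 551, 0]) cylinder(h = 748, r = 21);


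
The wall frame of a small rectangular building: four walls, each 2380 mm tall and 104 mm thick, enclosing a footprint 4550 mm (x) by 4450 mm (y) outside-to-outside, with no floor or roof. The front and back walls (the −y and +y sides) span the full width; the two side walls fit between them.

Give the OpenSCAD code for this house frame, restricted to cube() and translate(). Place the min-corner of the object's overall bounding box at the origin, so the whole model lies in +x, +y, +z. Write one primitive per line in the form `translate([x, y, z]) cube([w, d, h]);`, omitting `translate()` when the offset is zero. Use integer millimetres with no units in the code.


cube([4550, 104, 2380]);
translate([0, 4346, 0]) cube([4550, 104, 2380]);
translate([0, 104, 0]) cube([104, 4242, 2380]);
translate([4446, 104, 0]) cube([104, 4242, 2380]);


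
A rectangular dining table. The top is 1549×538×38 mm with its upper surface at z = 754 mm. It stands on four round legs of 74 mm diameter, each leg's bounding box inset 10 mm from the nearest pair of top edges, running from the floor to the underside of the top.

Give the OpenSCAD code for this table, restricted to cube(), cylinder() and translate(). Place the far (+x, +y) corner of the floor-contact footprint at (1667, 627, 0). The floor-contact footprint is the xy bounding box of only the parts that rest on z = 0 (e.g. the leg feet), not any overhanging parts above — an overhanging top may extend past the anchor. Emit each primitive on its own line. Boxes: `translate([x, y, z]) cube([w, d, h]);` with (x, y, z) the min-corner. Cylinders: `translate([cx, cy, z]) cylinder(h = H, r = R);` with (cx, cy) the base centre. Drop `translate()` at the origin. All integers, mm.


// leg_h = 754 - 38 = 716
translate([128, 99, 716]) cube([1549, 538, 38]);
translate([175, 146, 0]) cylinder(h = 716, r = 37);
translate([1630, 146, 0]) cylinder(h = 716, r = 37);
translate([175, 590, 0]) cylinder(h = 716, r = 37);
translate([1630, 590, 0]) cylinder(h = 716, r = 37);


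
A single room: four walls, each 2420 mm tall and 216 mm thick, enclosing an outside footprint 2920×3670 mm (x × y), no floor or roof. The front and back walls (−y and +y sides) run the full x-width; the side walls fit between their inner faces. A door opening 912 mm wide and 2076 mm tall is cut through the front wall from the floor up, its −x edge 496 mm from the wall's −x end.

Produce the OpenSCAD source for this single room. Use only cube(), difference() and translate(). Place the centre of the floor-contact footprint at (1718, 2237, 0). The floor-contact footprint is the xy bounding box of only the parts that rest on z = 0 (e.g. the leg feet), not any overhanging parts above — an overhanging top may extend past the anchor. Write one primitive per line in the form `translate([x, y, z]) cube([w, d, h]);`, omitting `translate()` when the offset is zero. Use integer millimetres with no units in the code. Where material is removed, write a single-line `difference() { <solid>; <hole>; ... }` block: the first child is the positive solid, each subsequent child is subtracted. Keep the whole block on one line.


difference() { translate([258, 402, 0]) cube([2920, 216, 2420]); translate([754, 402, 0]) cube([912, 216, 2076]); }
translate([258, 3856, 0]) cube([2920, 216, 2420]);
translate([258, 618, 0]) cube([216, 3238, 2420]);
translate([2962, 618, 0]) cube([216, 3238, 2420]);


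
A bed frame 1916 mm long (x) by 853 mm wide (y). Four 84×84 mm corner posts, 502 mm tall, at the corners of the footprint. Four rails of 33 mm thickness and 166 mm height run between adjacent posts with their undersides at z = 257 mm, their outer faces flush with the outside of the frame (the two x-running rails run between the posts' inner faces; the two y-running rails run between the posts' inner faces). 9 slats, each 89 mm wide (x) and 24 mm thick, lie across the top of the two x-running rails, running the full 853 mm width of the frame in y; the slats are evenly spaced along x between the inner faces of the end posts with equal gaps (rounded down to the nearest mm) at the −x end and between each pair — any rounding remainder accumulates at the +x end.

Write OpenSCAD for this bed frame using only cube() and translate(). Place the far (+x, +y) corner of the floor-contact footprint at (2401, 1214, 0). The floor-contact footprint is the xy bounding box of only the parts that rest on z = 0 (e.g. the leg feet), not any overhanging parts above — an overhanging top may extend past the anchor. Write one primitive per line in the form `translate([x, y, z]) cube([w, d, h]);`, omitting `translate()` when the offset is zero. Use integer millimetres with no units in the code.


// slat z = rail_z + rail_h = 257 + 166 = 423
// slat gap = ⌊(1748 − 9·89) / 10⌋ = 94
translate([485, 361, 0]) cube([84, 84, 502]);
translate([485, 1130, 0]) cube([84, 84, 502]);
translate([2317, 361, 0]) cube([84, 84, 502]);
translate([2317, 1130, 0]) cube([84, 84, 502]);
translate([569, 361, 257]) cube([1748, 33, 166]);
translate([569, 1181, 257]) cube([1748, 33, 166]);
translate([485, 445, 257]) cube([33, 685, 166]);
translate([2368, 445, 257]) cube([33, 685, 166]);
translate([663, 361, 423]) cube([89, 853, 24]);
translate([846, 361, 423]) cube([89, 853, 24]);
translate([1029, 361, 423]) cube([89, 853, 24]);
translate([1212, 361, 423]) cube([89, 853, 24]);
translate([1395, 361, 423]) cube([89, 853, 24]);
translate([1578, 361, 423]) cube([89, 853, 24]);
translate([1761, 361, 423]) cube([89, 853, 24]);
translate([1944, 361, 423]) cube([89, 853, 24]);
translate([2127, 361, 423]) cube([89, 853, 24]);


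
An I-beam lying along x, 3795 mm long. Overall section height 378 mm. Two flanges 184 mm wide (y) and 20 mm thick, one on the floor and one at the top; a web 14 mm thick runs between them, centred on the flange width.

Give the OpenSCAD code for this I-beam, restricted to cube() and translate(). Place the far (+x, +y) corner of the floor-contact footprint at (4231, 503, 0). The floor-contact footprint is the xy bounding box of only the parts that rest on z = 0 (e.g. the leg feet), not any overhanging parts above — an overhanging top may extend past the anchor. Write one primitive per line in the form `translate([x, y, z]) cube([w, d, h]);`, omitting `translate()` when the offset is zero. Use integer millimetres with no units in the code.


translate([436, 319, 0]) cube([3795, 184, 20]);
translate([436, 404, 20]) cube([3795, 14, 338]);
translate([436, 319, 358]) cube([3795, 184, 20]);


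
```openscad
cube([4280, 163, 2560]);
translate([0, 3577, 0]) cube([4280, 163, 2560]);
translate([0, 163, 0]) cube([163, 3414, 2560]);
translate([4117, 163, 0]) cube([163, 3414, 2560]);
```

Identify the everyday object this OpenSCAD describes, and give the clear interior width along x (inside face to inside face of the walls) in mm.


A house (or room) frame. The interior width is 3954 mm.

Four 2560 mm walls enclosing a rectangle with no floor or roof — a room or house frame. Outside width is 4280 mm and wall thickness is 163 mm, so the interior width is 4280 − 2 × 163 = 3954 mm.


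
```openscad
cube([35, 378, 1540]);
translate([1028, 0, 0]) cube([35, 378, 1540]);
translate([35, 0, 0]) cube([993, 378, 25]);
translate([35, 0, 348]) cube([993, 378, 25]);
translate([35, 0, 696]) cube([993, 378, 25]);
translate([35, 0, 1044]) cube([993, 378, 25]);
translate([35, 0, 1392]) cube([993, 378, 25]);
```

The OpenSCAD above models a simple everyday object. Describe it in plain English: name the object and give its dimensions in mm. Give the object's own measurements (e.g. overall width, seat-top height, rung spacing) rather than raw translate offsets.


An open bookshelf. Two side panels, each 35 mm thick, 378 mm deep and 1540 mm tall, stand 1063 mm apart (outside-to-outside). Between them sit 5 shelves, each 25 mm thick and 378 mm deep, spanning the full gap between the sides. The bottom shelf rests on the floor (its underside at z = 0) and the clear gap between one shelf's top and the next shelf's underside is 323 mm.


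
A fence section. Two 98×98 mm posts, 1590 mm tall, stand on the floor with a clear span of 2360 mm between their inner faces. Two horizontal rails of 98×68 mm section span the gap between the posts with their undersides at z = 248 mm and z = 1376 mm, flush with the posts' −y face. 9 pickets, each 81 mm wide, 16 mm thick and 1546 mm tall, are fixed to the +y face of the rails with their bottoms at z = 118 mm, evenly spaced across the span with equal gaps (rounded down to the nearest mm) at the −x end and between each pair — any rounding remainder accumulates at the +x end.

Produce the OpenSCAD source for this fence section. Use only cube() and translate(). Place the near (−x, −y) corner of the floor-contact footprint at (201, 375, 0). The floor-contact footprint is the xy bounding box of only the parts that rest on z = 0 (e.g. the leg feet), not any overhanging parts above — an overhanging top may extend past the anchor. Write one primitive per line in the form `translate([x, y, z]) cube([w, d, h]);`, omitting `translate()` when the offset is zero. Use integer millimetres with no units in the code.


translate([201, 375, 0]) cube([98, 98, 1590]);
translate([2659, 375, 0]) cube([98, 98, 1590]);
translate([299, 375, 248]) cube([2360, 98, 68]);
translate([299, 375, 1376]) cube([2360, 98, 68]);
translate([462, 473, 118]) cube([81, 16, 1546]);
translate([706, 473, 118]) cube([81, 16, 1546]);
translate([950, 473, 118]) cube([81, 16, 1546]);
translate([1194, 473, 118]) cube([81, 16, 1546]);
translate([1438, 473, 118]) cube([81, 16, 1546]);
translate([1682, 473, 118]) cube([81, 16, 1546]);
translate([1926, 473, 118]) cube([81, 16, 1546]);
translate([2170, 473, 118]) cube([81, 16, 1546]);
translate([2414, 473, 118]) cube([81, 16, 1546]);


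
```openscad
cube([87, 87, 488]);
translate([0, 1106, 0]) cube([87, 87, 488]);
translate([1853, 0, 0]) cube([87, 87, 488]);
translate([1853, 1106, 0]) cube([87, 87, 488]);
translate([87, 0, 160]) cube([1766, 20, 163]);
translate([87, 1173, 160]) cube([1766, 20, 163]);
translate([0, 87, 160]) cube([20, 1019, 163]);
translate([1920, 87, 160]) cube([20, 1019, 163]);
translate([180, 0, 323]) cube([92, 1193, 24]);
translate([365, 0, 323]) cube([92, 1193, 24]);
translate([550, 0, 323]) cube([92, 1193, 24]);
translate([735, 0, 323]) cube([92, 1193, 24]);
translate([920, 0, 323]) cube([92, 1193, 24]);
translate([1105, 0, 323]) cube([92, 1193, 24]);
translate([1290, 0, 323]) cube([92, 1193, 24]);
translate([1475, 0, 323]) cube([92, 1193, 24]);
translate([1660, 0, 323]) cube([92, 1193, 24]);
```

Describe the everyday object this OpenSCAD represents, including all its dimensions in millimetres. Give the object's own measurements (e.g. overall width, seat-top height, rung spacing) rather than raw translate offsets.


A bed frame 1940 mm long (x) by 1193 mm wide (y). Four 87×87 mm corner posts, 488 mm tall, at the corners of the footprint. Four rails of 20 mm thickness and 163 mm height run between adjacent posts with their undersides at z = 160 mm, their outer faces flush with the outside of the frame (the two x-running rails run between the posts' inner faces; the two y-running rails run between the posts' inner faces). 9 slats, each 92 mm wide (x) and 24 mm thick, lie across the top of the two x-running rails, running the full 1193 mm width of the frame in y; along x they sit between the end posts with a 93 mm gap after the −x posts and between neighbouring slats, leaving 101 mm before the +x posts.


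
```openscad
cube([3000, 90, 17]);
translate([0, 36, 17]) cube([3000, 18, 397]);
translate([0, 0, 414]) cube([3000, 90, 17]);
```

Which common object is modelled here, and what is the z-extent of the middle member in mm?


An I-beam. The web height is 397 mm.

Two wide flanges with a thin centred web — an I-beam. Overall 431 mm minus two 17 mm flanges gives a web of 431 − 2·17 = 397 mm.


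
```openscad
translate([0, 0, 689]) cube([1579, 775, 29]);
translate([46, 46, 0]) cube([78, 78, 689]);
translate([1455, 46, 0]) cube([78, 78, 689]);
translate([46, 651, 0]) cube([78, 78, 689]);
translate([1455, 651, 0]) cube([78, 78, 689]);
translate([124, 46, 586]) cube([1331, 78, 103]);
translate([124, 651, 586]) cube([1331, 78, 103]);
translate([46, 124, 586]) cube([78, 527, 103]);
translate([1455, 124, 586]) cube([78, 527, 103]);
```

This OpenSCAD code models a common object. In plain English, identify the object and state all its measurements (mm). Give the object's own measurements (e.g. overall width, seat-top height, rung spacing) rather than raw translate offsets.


A rectangular dining table. The top is 1579×775×29 mm with its upper surface at z = 718 mm. It stands on four 78×78 mm square legs, each inset 46 mm from the nearest pair of top edges, running from the floor to the underside of the top. Four apron rails, 78 mm thick and 103 mm tall, run between adjacent legs with their top edges flush with the underside of the top and their outer faces flush with the legs' outer faces.


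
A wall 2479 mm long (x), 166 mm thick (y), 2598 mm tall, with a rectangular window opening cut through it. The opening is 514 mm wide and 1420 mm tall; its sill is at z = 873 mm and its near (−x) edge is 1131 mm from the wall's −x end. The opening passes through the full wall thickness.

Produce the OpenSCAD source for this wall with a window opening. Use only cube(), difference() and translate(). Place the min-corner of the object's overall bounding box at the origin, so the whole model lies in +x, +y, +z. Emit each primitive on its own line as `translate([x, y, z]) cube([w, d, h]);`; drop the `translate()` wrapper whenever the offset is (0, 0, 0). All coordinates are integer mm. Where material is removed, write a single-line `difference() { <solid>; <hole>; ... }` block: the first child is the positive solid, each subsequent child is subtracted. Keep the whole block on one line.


difference() { cube([2479, 166, 2598]); translate([1131, 0, 873]) cube([514, 166, 1420]); }


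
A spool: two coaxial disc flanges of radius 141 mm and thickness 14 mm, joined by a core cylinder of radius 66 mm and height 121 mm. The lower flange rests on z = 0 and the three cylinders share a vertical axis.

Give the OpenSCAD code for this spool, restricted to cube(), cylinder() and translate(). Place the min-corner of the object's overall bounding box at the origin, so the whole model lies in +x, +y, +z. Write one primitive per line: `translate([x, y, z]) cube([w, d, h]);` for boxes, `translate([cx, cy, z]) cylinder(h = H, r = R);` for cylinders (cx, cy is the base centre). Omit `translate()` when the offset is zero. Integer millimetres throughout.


translate([141, 141, 0]) cylinder(h = 14, r = 141);
translate([141, 141, 14]) cylinder(h = 121, r = 66);
translate([141, 141, 135]) cylinder(h = 14, r = 141);


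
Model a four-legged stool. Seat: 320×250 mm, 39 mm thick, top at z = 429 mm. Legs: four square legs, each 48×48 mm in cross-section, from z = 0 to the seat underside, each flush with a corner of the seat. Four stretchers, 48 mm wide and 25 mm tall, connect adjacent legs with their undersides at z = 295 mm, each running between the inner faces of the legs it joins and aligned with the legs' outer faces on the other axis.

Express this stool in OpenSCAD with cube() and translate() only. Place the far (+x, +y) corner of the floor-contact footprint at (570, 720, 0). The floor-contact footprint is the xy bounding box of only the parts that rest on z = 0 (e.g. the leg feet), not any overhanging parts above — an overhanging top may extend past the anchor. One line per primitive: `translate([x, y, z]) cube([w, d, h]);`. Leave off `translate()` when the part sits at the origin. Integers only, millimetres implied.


// leg_h = 429 - 39 = 390
// stretcher span = 320 - 2*48 = 224
translate([250, 470, 390]) cube([320, 250, 39]);
translate([250, 470, 0]) cube([48, 48, 390]);
translate([522, 470, 0]) cube([48, 48, 390]);
translate([250, 672, 0]) cube([48, 48, 390]);
translate([522, 672, 0]) cube([48, 48, 390]);
translate([298, 470, 295]) cube([224, 48, 25]);
translate([298, 672, 295]) cube([224, 48, 25]);
translate([250, 518, 295]) cube([48, 154, 25]);
translate([522, 518, 295]) cube([48, 154, 25]);


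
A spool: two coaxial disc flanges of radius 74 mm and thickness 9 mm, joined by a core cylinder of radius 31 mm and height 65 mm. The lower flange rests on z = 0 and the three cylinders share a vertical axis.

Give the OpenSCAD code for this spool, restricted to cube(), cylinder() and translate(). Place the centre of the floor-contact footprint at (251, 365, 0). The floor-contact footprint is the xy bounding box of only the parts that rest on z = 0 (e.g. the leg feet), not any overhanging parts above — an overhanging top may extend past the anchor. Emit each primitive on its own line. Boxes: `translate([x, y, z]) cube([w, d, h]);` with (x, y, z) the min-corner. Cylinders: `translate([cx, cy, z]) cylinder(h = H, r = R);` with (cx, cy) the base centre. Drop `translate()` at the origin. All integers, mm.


translate([251, 365, 0]) cylinder(h = 9, r = 74);
translate([251, 365, 9]) cylinder(h = 65, r = 31);
translate([251, 365, 74]) cylinder(h = 9, r = 74);


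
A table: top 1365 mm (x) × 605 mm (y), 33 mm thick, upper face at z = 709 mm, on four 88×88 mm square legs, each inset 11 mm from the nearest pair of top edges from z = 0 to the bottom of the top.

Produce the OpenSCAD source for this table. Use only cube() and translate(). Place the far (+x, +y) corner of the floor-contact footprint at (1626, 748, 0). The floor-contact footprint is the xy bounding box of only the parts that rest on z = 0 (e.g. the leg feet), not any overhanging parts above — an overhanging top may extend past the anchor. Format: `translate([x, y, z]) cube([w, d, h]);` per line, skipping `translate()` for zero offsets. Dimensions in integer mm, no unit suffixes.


translate([272, 154, 676]) cube([1365, 605, 33]);
translate([283, 165, 0]) cube([88, 88, 676]);
translate([1538, 165, 0]) cube([88, 88, 676]);
translate([283, 660, 0]) cube([88, 88, 676]);
translate([1538, 660, 0]) cube([88, 88, 676]);


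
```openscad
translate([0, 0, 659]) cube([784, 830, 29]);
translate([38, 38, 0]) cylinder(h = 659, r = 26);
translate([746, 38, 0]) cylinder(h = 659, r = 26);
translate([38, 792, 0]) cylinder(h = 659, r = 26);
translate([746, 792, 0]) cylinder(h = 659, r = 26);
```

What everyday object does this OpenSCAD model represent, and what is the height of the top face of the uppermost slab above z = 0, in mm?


A table. The table height is 688 mm.

A 784×830×29 slab sits at z = 659 on four Ø52 mm round legs — a table. The top surface is at 659 + 29 = 688 mm.


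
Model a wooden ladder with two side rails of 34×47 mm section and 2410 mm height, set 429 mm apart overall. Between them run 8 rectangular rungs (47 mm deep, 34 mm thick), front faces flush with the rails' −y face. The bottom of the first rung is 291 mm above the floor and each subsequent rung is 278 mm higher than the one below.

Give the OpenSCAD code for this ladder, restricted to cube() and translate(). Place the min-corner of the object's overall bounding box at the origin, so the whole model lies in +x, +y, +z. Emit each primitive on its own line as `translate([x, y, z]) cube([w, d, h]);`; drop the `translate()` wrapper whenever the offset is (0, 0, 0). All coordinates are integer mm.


cube([34, 47, 2410]);
translate([395, 0, 0]) cube([34, 47, 2410]);
translate([34, 0, 291]) cube([361, 47, 34]);
translate([34, 0, 569]) cube([361, 47, 34]);
translate([34, 0, 847]) cube([361, 47, 34]);
translate([34, 0, 1125]) cube([361, 47, 34]);
translate([34, 0, 1403]) cube([361, 47, 34]);
translate([34, 0, 1681]) cube([361, 47, 34]);
translate([34, 0, 1959]) cube([361, 47, 34]);
translate([34, 0, 2237]) cube([361, 47, 34]);


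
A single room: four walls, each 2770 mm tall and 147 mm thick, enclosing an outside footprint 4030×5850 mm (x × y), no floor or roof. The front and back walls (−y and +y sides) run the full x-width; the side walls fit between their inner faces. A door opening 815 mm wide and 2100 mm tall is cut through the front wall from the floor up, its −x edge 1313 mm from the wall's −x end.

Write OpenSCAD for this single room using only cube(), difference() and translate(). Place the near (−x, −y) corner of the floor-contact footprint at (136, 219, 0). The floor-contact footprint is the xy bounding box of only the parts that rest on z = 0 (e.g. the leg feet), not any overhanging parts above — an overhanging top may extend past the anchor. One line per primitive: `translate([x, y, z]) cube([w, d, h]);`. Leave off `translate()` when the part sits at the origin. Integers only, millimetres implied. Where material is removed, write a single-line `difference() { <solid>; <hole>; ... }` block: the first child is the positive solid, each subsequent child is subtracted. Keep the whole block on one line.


difference() { translate([136, 219, 0]) cube([4030, 147, 2770]); translate([1449, 219, 0]) cube([815, 147, 2100]); }
translate([136, 5922, 0]) cube([4030, 147, 2770]);
translate([136, 366, 0]) cube([147, 5556, 2770]);
translate([4019, 366, 0]) cube([147, 5556, 2770]);


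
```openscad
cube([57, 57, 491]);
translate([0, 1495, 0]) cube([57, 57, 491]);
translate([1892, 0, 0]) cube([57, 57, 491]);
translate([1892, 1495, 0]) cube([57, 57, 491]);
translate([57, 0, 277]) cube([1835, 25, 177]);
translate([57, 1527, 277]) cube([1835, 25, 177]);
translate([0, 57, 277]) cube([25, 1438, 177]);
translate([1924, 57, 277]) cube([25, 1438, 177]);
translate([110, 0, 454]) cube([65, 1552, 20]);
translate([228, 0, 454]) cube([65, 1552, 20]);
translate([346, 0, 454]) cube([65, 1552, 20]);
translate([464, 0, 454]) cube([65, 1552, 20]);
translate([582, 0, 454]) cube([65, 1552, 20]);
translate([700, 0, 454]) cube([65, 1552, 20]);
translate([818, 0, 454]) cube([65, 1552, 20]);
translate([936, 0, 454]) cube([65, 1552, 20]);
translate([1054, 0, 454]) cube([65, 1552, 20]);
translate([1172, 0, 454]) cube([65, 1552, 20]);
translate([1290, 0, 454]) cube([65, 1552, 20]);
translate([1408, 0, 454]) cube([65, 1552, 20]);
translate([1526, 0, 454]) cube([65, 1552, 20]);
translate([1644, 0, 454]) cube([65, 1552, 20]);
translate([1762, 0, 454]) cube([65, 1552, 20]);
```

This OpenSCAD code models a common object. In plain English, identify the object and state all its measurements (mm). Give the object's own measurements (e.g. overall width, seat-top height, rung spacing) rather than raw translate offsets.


A bed frame 1949 mm long (x) by 1552 mm wide (y). Four 57×57 mm corner posts, 491 mm tall, at the corners of the footprint. Four rails of 25 mm thickness and 177 mm height run between adjacent posts with their undersides at z = 277 mm, their outer faces flush with the outside of the frame (the two x-running rails run between the posts' inner faces; the two y-running rails run between the posts' inner faces). 15 slats, each 65 mm wide (x) and 20 mm thick, lie across the top of the two x-running rails, running the full 1552 mm width of the frame in y; along x they sit between the end posts with a 53 mm gap after the −x posts and between neighbouring slats, leaving 65 mm before the +x posts.


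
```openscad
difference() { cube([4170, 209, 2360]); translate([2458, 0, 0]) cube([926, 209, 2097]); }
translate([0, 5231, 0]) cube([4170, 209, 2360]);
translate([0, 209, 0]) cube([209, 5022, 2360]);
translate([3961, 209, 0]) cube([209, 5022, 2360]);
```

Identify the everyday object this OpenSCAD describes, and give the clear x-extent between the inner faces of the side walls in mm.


A single room. The interior width is 3752 mm.

Four walls enclosing a rectangle with a door in the front wall — a room. Outside width 4170 minus two 209 mm walls gives 3752 mm.


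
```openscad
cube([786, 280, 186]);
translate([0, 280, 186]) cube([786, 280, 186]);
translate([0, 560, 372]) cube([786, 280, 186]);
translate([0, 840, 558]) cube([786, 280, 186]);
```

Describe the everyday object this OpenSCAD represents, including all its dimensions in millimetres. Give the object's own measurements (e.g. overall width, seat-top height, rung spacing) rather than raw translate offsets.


A straight staircase of 4 solid steps. Each step is 786 mm wide (x), 280 mm deep (y, the going) and 186 mm tall (the rise). The first step rests on the floor; each subsequent step sits one going further in +y and one rise higher in +z, directly behind and above the previous step with no overlap.


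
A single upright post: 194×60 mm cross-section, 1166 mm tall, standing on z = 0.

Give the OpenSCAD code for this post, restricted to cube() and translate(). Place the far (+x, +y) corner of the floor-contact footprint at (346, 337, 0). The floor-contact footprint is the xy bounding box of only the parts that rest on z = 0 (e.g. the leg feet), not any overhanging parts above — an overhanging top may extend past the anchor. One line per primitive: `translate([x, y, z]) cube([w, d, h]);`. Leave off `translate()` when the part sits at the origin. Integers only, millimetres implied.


translate([152, 277, 0]) cube([194, 60, 1166]);


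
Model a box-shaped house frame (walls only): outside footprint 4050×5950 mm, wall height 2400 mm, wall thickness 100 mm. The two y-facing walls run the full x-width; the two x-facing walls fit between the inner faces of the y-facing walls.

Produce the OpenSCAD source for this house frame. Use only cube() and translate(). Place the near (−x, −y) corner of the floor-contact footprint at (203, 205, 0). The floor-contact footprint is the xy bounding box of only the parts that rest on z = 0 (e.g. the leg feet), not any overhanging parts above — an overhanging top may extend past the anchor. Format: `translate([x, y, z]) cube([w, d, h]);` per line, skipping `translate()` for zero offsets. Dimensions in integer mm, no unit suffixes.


translate([203, 205, 0]) cube([4050, 100, 2400]);
translate([203, 6055, 0]) cube([4050, 100, 2400]);
translate([203, 305, 0]) cube([100, 5750, 2400]);
translate([4153, 305, 0]) cube([100, 5750, 2400]);


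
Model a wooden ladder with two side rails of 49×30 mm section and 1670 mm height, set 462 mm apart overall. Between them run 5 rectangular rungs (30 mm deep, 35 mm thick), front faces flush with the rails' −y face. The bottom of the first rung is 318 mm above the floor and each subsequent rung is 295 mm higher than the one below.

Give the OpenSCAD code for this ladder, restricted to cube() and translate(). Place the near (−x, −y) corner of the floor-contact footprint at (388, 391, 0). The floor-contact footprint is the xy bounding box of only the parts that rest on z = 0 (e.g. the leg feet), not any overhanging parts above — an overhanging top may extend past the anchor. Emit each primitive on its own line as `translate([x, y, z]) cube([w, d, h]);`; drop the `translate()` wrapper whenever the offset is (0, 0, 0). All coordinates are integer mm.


translate([388, 391, 0]) cube([49, 30, 1670]);
translate([801, 391, 0]) cube([49, 30, 1670]);
translate([437, 391, 318]) cube([364, 30, 35]);
translate([437, 391, 613]) cube([364, 30, 35]);
translate([437, 391, 908]) cube([364, 30, 35]);
translate([437, 391, 1203]) cube([364, 30, 35]);
translate([437, 391, 1498]) cube([364, 30, 35]);


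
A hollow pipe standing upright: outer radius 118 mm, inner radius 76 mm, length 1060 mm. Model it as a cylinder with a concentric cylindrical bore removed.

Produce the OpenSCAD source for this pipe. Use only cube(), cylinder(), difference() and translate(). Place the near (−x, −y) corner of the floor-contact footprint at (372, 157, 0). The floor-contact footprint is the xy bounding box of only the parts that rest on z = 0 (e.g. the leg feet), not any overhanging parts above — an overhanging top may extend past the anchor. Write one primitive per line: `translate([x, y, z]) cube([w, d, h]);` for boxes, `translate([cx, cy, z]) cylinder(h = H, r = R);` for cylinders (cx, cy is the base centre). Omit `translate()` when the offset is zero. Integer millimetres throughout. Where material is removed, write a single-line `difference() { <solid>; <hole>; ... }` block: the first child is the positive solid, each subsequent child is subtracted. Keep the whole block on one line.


difference() { translate([490, 275, 0]) cylinder(h = 1060, r = 118); translate([490, 275, 0]) cylinder(h = 1060, r = 76); }


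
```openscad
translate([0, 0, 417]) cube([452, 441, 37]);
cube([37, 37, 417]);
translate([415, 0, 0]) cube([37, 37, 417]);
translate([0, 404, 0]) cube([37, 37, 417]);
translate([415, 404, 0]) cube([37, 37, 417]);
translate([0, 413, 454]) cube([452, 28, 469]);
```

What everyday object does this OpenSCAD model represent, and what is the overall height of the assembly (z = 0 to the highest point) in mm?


A chair. The overall height is 923 mm.

A slab on four corner posts with a tall panel at the back — a chair. The seat slab sits at z = 417 with thickness 37, and the 469 mm backrest starts at the seat top, so the overall height is 417 + 37 + 469 = 923 mm.


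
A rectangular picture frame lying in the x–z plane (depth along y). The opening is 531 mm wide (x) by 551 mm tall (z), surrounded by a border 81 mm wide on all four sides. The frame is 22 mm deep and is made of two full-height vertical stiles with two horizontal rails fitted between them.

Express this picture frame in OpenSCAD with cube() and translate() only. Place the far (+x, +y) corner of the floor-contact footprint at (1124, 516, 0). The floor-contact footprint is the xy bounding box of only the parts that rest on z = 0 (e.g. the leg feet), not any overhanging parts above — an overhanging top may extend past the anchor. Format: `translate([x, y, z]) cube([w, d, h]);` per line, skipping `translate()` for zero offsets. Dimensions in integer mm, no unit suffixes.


translate([431, 494, 0]) cube([81, 22, 713]);
translate([1043, 494, 0]) cube([81, 22, 713]);
translate([512, 494, 0]) cube([531, 22, 81]);
translate([512, 494, 632]) cube([531, 22, 81]);


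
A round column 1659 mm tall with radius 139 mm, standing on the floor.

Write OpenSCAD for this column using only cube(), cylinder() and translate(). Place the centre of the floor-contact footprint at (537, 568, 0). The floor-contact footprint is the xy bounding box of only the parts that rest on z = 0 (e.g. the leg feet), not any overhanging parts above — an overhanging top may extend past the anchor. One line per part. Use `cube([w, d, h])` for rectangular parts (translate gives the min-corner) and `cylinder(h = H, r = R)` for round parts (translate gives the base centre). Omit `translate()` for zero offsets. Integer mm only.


translate([537, 568, 0]) cylinder(h = 1659, r = 139);


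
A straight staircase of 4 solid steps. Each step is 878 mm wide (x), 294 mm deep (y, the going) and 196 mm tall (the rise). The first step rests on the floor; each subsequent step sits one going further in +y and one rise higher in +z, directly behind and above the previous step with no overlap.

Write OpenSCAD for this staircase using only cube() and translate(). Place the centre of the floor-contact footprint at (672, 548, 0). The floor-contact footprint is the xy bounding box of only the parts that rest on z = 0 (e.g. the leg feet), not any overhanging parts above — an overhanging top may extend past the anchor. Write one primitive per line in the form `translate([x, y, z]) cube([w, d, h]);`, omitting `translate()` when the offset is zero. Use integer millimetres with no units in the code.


translate([233, 401, 0]) cube([878, 294, 196]);
translate([233, 695, 196]) cube([878, 294, 196]);
translate([233, 989, 392]) cube([878, 294, 196]);
translate([233, 1283, 588]) cube([878, 294, 196]);


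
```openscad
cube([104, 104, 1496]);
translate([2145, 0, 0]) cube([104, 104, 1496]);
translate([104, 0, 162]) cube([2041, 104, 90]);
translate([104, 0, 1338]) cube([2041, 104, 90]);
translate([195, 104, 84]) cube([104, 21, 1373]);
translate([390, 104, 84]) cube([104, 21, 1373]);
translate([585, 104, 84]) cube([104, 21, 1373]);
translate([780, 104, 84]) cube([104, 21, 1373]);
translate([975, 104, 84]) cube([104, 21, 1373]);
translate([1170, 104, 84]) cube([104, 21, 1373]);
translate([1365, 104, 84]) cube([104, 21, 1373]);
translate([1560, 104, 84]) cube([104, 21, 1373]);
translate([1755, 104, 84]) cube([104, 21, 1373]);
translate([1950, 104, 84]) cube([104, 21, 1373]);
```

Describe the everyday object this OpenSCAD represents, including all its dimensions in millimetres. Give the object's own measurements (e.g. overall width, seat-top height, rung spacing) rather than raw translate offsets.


A fence section. Two 104×104 mm posts, 1496 mm tall, stand on the floor with a clear span of 2041 mm between their inner faces. Two horizontal rails of 104×90 mm section span the gap between the posts with their undersides at z = 162 mm and z = 1338 mm, flush with the posts' −y face. 10 pickets, each 104 mm wide, 21 mm thick and 1373 mm tall, are fixed to the +y face of the rails with their bottoms at z = 84 mm, spaced across the span with a 91 mm gap after the −x post and between neighbouring pickets and before the +x post.


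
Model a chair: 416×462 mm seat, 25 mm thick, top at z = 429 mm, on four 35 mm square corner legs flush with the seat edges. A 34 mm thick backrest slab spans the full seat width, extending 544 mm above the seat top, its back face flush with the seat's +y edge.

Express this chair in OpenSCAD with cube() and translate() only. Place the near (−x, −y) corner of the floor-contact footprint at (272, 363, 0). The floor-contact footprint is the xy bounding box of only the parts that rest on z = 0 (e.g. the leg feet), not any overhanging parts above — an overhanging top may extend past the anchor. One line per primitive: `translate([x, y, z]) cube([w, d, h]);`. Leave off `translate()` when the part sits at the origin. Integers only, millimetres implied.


translate([272, 363, 404]) cube([416, 462, 25]);
translate([272, 363, 0]) cube([35, 35, 404]);
translate([653, 363, 0]) cube([35, 35, 404]);
translate([272, 790, 0]) cube([35, 35, 404]);
translate([653, 790, 0]) cube([35, 35, 404]);
translate([272, 791, 429]) cube([416, 34, 544]);


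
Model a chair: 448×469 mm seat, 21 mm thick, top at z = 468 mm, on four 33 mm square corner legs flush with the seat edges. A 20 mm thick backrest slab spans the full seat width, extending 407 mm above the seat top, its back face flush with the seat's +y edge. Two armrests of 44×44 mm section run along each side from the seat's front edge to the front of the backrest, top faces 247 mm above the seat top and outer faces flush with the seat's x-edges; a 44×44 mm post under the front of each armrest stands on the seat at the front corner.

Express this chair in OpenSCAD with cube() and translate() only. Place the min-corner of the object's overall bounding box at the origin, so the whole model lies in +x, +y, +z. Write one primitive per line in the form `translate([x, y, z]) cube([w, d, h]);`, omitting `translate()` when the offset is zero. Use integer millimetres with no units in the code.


translate([0, 0, 447]) cube([448, 469, 21]);
cube([33, 33, 447]);
translate([415, 0, 0]) cube([33, 33, 447]);
translate([0, 436, 0]) cube([33, 33, 447]);
translate([415, 436, 0]) cube([33, 33, 447]);
translate([0, 449, 468]) cube([448, 20, 407]);
translate([0, 0, 671]) cube([44, 449, 44]);
translate([404, 0, 671]) cube([44, 449, 44]);
translate([0, 0, 468]) cube([44, 44, 203]);
translate([404, 0, 468]) cube([44, 44, 203]);


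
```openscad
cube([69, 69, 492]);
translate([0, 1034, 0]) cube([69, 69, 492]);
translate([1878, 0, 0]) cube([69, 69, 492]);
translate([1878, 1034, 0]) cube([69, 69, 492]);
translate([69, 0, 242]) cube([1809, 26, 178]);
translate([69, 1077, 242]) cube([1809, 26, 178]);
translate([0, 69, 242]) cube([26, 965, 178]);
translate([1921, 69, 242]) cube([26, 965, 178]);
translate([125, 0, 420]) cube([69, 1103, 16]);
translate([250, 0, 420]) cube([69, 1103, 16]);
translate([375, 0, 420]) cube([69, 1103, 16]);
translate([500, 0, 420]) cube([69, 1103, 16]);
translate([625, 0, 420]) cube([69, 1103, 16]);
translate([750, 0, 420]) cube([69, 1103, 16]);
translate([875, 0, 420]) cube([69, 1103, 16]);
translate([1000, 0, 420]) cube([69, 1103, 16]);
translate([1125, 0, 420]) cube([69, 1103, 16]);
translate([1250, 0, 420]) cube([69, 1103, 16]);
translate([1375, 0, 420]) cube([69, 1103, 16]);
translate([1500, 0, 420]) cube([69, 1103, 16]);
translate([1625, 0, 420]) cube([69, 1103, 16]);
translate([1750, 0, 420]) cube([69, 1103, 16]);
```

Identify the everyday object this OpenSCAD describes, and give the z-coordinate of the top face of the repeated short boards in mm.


A bed frame. The slat-top height is 436 mm.

Four posts, four rails, and a row of slats — a bed frame. Slats sit on the rails at z = 242 + 178 = 420; with slat thickness 16, the top is 436 mm.


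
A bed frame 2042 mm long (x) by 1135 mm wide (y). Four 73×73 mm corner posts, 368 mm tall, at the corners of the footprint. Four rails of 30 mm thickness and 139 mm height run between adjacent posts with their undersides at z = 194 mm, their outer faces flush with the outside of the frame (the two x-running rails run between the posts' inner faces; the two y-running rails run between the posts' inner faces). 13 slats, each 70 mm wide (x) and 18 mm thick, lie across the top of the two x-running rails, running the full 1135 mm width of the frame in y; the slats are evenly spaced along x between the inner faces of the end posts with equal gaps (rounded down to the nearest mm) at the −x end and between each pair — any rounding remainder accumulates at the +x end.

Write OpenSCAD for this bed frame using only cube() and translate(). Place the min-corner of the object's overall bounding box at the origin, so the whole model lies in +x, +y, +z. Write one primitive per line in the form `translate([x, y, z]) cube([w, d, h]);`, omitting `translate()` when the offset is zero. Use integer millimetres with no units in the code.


// slat z = rail_z + rail_h = 194 + 139 = 333
// slat gap = ⌊(1896 − 13·70) / 14⌋ = 70
cube([73, 73, 368]);
translate([0, 1062, 0]) cube([73, 73, 368]);
translate([1969, 0, 0]) cube([73, 73, 368]);
translate([1969, 1062, 0]) cube([73, 73, 368]);
translate([73, 0, 194]) cube([1896, 30, 139]);
translate([73, 1105, 194]) cube([1896, 30, 139]);
translate([0, 73, 194]) cube([30, 989, 139]);
translate([2012, 73, 194]) cube([30, 989, 139]);
translate([143, 0, 333]) cube([70, 1135, 18]);
translate([283, 0, 333]) cube([70, 1135, 18]);
translate([423, 0, 333]) cube([70, 1135, 18]);
translate([563, 0, 333]) cube([70, 1135, 18]);
translate([703, 0, 333]) cube([70, 1135, 18]);
translate([843, 0, 333]) cube([70, 1135, 18]);
translate([983, 0, 333]) cube([70, 1135, 18]);
translate([1123, 0, 333]) cube([70, 1135, 18]);
translate([1263, 0, 333]) cube([70, 1135, 18]);
translate([1403, 0, 333]) cube([70, 1135, 18]);
translate([1543, 0, 333]) cube([70, 1135, 18]);
translate([1683, 0, 333]) cube([70, 1135, 18]);
translate([1823, 0, 333]) cube([70, 1135, 18]);
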